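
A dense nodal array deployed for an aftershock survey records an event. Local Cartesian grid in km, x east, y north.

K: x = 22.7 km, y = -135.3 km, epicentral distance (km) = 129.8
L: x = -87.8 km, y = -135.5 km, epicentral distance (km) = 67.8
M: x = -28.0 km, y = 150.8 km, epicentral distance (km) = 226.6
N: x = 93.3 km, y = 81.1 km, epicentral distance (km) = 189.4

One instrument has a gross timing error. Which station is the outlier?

N

Solve using three stations at a time. Using K, L, M (subtract circle equations pairwise → linear system) gives (x, y) ≈ (-88.1, -67.7).
Distances from that point to each station vs reported:
  K: calculated 129.8 vs reported 129.8 → residual 0.0 km
  L: calculated 67.8 vs reported 67.8 → residual 0.0 km
  M: calculated 226.6 vs reported 226.6 → residual 0.0 km
  N: calculated 234.6 vs reported 189.4 → residual 45.2 km
K, L, M are mutually consistent (residuals ≈ 0); N is off by 45.2 km.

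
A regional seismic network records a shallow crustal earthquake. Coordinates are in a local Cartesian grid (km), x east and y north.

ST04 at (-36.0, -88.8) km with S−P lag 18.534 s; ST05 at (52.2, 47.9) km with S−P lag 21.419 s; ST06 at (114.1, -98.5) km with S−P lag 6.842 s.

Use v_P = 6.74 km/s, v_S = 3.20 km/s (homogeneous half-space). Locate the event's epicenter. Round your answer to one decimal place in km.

Distance from S−P lag: d = Δt · v_P v_S / (v_P − v_S) = Δt · (6.74·3.20)/(6.74−3.20) ≈ 6.0927·Δt.
So d_ST04 = 112.92, d_ST05 = 130.50, d_ST06 = 41.69 km.
Circle about each station: (x + 36.0)² + (y + 88.8)² = 112.92²; (x − 52.2)² + (y − 47.9)² = 130.50²; (x − 114.1)² + (y + 98.5)² = 41.69².
Subtracting the ST04 equation from the ST05 and ST06 equations removes the quadratic terms:
176.4 x + 273.4 y = -8441.51
300.2 x − 19.4 y = 24552.49
Solving the 2×2 system: x ≈ 76.6, y ≈ -80.3 km.

(76.6, -80.3)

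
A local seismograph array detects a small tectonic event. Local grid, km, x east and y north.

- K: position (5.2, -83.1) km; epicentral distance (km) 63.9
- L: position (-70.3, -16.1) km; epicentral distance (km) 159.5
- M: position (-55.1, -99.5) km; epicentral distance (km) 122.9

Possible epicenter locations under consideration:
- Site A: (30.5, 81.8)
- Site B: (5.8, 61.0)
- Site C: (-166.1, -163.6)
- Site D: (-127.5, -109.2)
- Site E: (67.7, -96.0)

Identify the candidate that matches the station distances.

For each candidate, compare |candidate − station| to the reported distance:
Site A: residuals K 102.9, L 19.0, M 77.6 → max 102.9 km
Site B: residuals K 80.2, L 51.2, M 48.8 → max 80.2 km
Site C: residuals K 125.4, L 16.4, M 5.3 → max 125.4 km
Site D: residuals K 71.3, L 50.2, M 49.9 → max 71.3 km
Site E: residuals K 0.1, L 0.0, M 0.1 → max 0.1 km
Only Site E has all residuals ≈ 0.

Site E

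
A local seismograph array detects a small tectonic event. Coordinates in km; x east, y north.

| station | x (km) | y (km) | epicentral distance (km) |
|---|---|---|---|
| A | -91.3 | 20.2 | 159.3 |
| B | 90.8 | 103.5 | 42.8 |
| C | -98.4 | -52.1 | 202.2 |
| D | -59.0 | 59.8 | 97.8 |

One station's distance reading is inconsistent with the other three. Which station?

D

Solve using three stations at a time. Using A, B, C (subtract circle equations pairwise → linear system) gives (x, y) ≈ (57.8, 76.3).
Distances from that point to each station vs reported:
  A: calculated 159.3 vs reported 159.3 → residual 0.0 km
  B: calculated 42.8 vs reported 42.8 → residual 0.0 km
  C: calculated 202.2 vs reported 202.2 → residual 0.0 km
  D: calculated 117.9 vs reported 97.8 → residual 20.1 km
A, B, C are mutually consistent (residuals ≈ 0); D is off by 20.1 km.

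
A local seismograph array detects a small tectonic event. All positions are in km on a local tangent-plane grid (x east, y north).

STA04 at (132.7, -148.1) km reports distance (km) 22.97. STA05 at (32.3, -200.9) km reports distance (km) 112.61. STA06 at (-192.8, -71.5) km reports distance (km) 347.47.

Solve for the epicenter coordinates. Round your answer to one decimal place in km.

(140.5, -169.7)

Circle about each station: (x − 132.7)² + (y + 148.1)² = 22.97²; (x − 32.3)² + (y + 200.9)² = 112.61²; (x + 192.8)² + (y + 71.5)² = 347.47².
Subtracting the STA04 equation from the STA05 and STA06 equations removes the quadratic terms:
-200.8 x − 105.6 y = -10292.19
-651.0 x + 153.2 y = -117466.59
Solving the 2×2 system: x ≈ 140.5, y ≈ -169.7 km.
Check against STA04 (with the unrounded x, y): √((x − 132.7)²+(y + 148.1)²) = 22.97 ≈ 22.97 km. ✓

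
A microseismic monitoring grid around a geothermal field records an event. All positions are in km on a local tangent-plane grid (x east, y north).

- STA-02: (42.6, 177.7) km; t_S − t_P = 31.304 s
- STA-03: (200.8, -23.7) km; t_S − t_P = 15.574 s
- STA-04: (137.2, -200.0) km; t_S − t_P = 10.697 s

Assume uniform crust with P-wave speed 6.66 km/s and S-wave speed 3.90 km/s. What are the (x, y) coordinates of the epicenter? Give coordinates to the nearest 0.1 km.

(85.2, -113.8)

Distance from S−P lag: d = Δt · v_P v_S / (v_P − v_S) = Δt · (6.66·3.90)/(6.66−3.90) ≈ 9.4109·Δt.
So d_STA-02 = 294.60, d_STA-03 = 146.56, d_STA-04 = 100.67 km.
Circle about each station: (x − 42.6)² + (y − 177.7)² = 294.60²; (x − 200.8)² + (y + 23.7)² = 146.56²; (x − 137.2)² + (y + 200.0)² = 100.67².
Subtracting pairs of circle equations eliminates x²+y² and gives linear equations (the radical axes):
316.4 x − 402.8 y = 72799.61
189.2 x − 755.4 y = 102086.50
Solving the 2×2 system: x ≈ 85.2, y ≈ -113.8 km.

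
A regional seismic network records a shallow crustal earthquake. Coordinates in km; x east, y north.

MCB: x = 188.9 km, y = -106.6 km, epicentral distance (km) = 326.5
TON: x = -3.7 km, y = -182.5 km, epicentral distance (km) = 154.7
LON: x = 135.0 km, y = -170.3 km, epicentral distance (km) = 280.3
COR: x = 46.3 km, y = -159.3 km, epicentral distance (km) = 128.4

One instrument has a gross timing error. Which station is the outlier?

COR

Solve using three stations at a time. Using MCB, TON, LON (subtract circle equations pairwise → linear system) gives (x, y) ≈ (-137.6, -105.0).
Distances from that point to each station vs reported:
  MCB: calculated 326.5 vs reported 326.5 → residual 0.0 km
  TON: calculated 154.7 vs reported 154.7 → residual 0.0 km
  LON: calculated 280.3 vs reported 280.3 → residual 0.0 km
  COR: calculated 191.7 vs reported 128.4 → residual 63.3 km
MCB, TON, LON are mutually consistent (residuals ≈ 0); COR is off by 63.3 km.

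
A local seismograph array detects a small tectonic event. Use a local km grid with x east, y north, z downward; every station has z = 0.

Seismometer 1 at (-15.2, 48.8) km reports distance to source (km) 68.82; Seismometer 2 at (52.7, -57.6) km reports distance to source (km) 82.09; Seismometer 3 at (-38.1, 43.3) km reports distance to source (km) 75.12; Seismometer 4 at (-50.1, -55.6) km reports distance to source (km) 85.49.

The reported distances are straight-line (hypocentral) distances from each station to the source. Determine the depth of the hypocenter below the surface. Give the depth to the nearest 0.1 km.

Each station gives a sphere (x−x_i)² + (y−y_i)² + z² = d_i² (stations at z=0).
Subtracting the Seismometer 1 sphere from Seismometer 2 and Seismometer 3: z² cancels, leaving linear equations in x and y:
135.8 x − 212.8 y = 1479.99
-45.8 x − 11.0 y = -192.80
Solving: x ≈ 5.099, y ≈ -3.701 km (keep extra digits for the depth step; rounded: 5.1, -3.7).
Then from the Seismometer 1 sphere: z² = 68.82² − (x + 15.2)² − (y − 48.8)² with x = 5.099, y = -3.701, so z ≈ 39.595 ≈ 39.6 km.

depth ≈ 39.6 km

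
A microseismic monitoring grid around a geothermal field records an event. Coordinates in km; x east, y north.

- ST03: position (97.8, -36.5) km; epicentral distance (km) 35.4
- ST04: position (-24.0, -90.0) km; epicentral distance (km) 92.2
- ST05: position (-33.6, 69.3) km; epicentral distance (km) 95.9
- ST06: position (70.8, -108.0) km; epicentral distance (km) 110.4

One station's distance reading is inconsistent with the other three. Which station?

ST03

Solve using three stations at a time. Using ST04, ST05, ST06 (subtract circle equations pairwise → linear system) gives (x, y) ≈ (20.9, -9.5).
Distances from that point to each station vs reported:
  ST03: calculated 81.5 vs reported 35.4 → residual 46.1 km
  ST04: calculated 92.2 vs reported 92.2 → residual 0.0 km
  ST05: calculated 95.9 vs reported 95.9 → residual 0.0 km
  ST06: calculated 110.4 vs reported 110.4 → residual 0.0 km
ST04, ST05, ST06 are mutually consistent (residuals ≈ 0); ST03 is off by 46.1 km.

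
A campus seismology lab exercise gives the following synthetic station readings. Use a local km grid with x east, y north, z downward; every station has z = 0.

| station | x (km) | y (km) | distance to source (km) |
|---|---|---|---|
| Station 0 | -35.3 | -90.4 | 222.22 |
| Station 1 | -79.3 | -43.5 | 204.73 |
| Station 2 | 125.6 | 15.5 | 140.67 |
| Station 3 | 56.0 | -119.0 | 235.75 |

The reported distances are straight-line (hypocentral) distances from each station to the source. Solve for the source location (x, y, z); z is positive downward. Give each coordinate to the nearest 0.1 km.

Each station gives a sphere (x−x_i)² + (y−y_i)² + z² = d_i² (stations at z=0).
Subtracting the Station 0 sphere from Station 1 and Station 2: z² cancels, leaving linear equations in x and y:
-88.0 x + 93.8 y = 6229.85
321.8 x + 211.8 y = 36191.04
Solving: x ≈ 42.505, y ≈ 106.293 km (keep extra digits for the depth step; rounded: 42.5, 106.3).
Then from the Station 0 sphere: z² = 222.22² − (x + 35.3)² − (y + 90.4)² with x = 42.505, y = 106.293, so z ≈ 68.117 ≈ 68.1 km.

x ≈ 42.5 km, y ≈ 106.3 km, depth ≈ 68.1 km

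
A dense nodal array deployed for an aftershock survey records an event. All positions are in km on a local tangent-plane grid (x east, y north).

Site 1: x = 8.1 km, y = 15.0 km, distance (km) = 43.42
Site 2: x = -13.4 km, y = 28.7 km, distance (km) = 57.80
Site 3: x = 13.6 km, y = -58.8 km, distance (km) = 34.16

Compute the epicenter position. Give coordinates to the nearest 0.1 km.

Circle about each station: (x − 8.1)² + (y − 15.0)² = 43.42²; (x + 13.4)² + (y − 28.7)² = 57.80²; (x − 13.6)² + (y + 58.8)² = 34.16².
Subtracting pairs of circle equations eliminates x²+y² and gives linear equations (the radical axes):
-43.0 x + 27.4 y = -742.90
11.0 x − 147.6 y = 4070.18
Solving the 2×2 system: x ≈ -0.3, y ≈ -27.6 km.

x ≈ -0.3 km, y ≈ -27.6 km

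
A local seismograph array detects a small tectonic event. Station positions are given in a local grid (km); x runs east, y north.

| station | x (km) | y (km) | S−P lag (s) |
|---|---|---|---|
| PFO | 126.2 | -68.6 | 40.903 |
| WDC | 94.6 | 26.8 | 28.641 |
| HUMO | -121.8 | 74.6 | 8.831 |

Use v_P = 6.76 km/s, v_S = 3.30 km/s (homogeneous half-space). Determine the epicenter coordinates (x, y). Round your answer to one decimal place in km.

Distance from S−P lag: d = Δt · v_P v_S / (v_P − v_S) = Δt · (6.76·3.30)/(6.76−3.30) ≈ 6.4474·Δt.
So d_PFO = 263.72, d_WDC = 184.66, d_HUMO = 56.94 km.
Circle about each station: (x − 126.2)² + (y + 68.6)² = 263.72²; (x − 94.6)² + (y − 26.8)² = 184.66²; (x + 121.8)² + (y − 74.6)² = 56.94².
Subtracting the PFO equation from the WDC and HUMO equations removes the quadratic terms:
-63.2 x + 190.8 y = 24483.92
-496.0 x + 286.4 y = 66074.07
Solving the 2×2 system: x ≈ -73.1, y ≈ 104.1 km.
Check against PFO (with the unrounded x, y): √((x − 126.2)²+(y + 68.6)²) = 263.72 ≈ 263.72 km. ✓

(-73.1, 104.1)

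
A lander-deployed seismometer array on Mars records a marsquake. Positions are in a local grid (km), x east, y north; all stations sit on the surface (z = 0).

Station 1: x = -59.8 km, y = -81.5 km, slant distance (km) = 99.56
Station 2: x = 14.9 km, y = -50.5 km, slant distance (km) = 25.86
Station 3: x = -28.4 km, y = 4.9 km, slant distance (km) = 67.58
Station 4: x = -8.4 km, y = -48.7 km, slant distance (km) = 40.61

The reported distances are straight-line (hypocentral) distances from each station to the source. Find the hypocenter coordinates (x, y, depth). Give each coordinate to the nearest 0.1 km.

x ≈ 25.6 km, y ≈ -32.7 km, depth ≈ 15.4 km

Each station gives a sphere (x−x_i)² + (y−y_i)² + z² = d_i² (stations at z=0).
Subtracting the Station 1 sphere from Station 2 and Station 3: z² cancels, leaving linear equations in x and y:
149.4 x + 62.0 y = 1797.42
62.8 x + 172.8 y = -4042.58
Solving: x ≈ 25.601, y ≈ -32.699 km (keep extra digits for the depth step; rounded: 25.6, -32.7).
Then from the Station 1 sphere: z² = 99.56² − (x + 59.8)² − (y + 81.5)² with x = 25.601, y = -32.699, so z ≈ 15.405 ≈ 15.4 km.
Check against Station 4 (with the unrounded solution): distance 40.61 ≈ 40.61 km. ✓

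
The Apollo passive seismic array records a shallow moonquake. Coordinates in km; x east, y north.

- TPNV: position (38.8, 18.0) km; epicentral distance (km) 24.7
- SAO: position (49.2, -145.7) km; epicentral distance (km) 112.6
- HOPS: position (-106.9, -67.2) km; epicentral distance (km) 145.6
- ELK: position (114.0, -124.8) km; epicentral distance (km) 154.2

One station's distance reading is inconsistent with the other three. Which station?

SAO

Solve using three stations at a time. Using TPNV, HOPS, ELK (subtract circle equations pairwise → linear system) gives (x, y) ≈ (22.6, -0.6).
Distances from that point to each station vs reported:
  TPNV: calculated 24.7 vs reported 24.7 → residual 0.0 km
  SAO: calculated 147.5 vs reported 112.6 → residual 34.9 km
  HOPS: calculated 145.6 vs reported 145.6 → residual 0.0 km
  ELK: calculated 154.2 vs reported 154.2 → residual 0.0 km
TPNV, HOPS, ELK are mutually consistent (residuals ≈ 0); SAO is off by 34.9 km.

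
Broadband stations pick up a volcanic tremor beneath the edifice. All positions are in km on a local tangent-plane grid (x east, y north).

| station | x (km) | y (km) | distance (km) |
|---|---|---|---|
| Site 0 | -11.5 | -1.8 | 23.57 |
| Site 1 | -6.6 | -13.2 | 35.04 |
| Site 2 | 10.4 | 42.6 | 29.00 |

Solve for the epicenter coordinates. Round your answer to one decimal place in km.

-9.7 km east, 21.7 km north

Circle about each station: (x + 11.5)² + (y + 1.8)² = 23.57²; (x + 6.6)² + (y + 13.2)² = 35.04²; (x − 10.4)² + (y − 42.6)² = 29.00².
Subtracting pairs of circle equations eliminates x²+y² and gives linear equations (the radical axes):
9.8 x − 22.8 y = -589.95
43.8 x + 88.8 y = 1501.97
Solving the 2×2 system: x ≈ -9.7, y ≈ 21.7 km.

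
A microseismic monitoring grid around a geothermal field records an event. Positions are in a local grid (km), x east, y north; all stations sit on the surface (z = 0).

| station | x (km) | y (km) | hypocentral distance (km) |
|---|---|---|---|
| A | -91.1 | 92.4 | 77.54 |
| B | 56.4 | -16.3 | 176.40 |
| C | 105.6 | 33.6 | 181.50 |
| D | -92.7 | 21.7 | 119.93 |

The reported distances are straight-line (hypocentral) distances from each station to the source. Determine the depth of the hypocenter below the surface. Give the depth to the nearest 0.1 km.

depth ≈ 58.5 km

Each station gives a sphere (x−x_i)² + (y−y_i)² + z² = d_i² (stations at z=0).
Subtracting the A sphere from B and C: z² cancels, leaving linear equations in x and y:
295.0 x − 217.4 y = -38494.83
393.4 x − 117.6 y = -31486.45
Solving: x ≈ -45.603, y ≈ 115.188 km (keep extra digits for the depth step; rounded: -45.6, 115.2).
Then from the A sphere: z² = 77.54² − (x + 91.1)² − (y − 92.4)² with x = -45.603, y = 115.188, so z ≈ 58.508 ≈ 58.5 km.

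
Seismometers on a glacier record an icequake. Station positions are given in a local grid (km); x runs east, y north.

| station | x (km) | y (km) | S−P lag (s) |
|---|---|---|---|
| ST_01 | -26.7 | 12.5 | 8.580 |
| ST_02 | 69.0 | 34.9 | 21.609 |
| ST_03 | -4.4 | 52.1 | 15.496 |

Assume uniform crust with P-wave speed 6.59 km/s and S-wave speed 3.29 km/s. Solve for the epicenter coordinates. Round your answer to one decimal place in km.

x ≈ -53.3 km, y ≈ -37.2 km

Distance from S−P lag: d = Δt · v_P v_S / (v_P − v_S) = Δt · (6.59·3.29)/(6.59−3.29) ≈ 6.5700·Δt.
So d_ST_01 = 56.37, d_ST_02 = 141.97, d_ST_03 = 101.81 km.
Circle about each station: (x + 26.7)² + (y − 12.5)² = 56.37²; (x − 69.0)² + (y − 34.9)² = 141.97²; (x + 4.4)² + (y − 52.1)² = 101.81².
Subtracting the ST_01 equation from the ST_02 and ST_03 equations removes the quadratic terms:
191.4 x + 44.8 y = -11868.03
44.6 x + 79.2 y = -5323.07
Solving the 2×2 system: x ≈ -53.3, y ≈ -37.2 km.
Check against ST_01 (with the unrounded x, y): √((x + 26.7)²+(y − 12.5)²) = 56.37 ≈ 56.37 km. ✓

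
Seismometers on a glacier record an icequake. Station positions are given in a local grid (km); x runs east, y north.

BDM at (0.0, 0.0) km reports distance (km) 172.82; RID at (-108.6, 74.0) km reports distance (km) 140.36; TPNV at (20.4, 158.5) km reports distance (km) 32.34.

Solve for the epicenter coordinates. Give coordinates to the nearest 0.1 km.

Circle about each station: x² + y² = 172.82²; (x + 108.6)² + (y − 74.0)² = 140.36²; (x − 20.4)² + (y − 158.5)² = 32.34².
Subtracting the BDM equation from the RID and TPNV equations removes the quadratic terms:
-217.2 x + 148.0 y = 27435.78
40.8 x + 317.0 y = 54359.29
Solving the 2×2 system: x ≈ -8.7, y ≈ 172.6 km.
Check against BDM (with the unrounded x, y): √(x²+y²) = 172.82 ≈ 172.82 km. ✓

(-8.7, 172.6)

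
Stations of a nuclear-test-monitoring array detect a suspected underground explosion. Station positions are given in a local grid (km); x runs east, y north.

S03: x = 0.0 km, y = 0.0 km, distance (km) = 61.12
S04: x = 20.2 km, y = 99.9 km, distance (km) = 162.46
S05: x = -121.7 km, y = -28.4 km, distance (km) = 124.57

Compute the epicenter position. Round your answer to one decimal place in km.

-1.5 km east, -61.1 km north

Circle about each station: x² + y² = 61.12²; (x − 20.2)² + (y − 99.9)² = 162.46²; (x + 121.7)² + (y + 28.4)² = 124.57².
Subtracting pairs of circle equations eliminates x²+y² and gives linear equations (the radical axes):
40.4 x + 199.8 y = -12269.55
-243.4 x − 56.8 y = 3835.42
Solving the 2×2 system: x ≈ -1.5, y ≈ -61.1 km.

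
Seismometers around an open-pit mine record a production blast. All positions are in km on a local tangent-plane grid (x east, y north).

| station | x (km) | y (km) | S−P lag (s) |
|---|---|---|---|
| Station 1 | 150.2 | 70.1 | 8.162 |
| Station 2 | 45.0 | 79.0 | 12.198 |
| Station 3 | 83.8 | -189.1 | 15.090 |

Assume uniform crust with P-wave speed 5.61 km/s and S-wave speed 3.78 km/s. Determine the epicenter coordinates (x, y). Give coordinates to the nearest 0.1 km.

Distance from S−P lag: d = Δt · v_P v_S / (v_P − v_S) = Δt · (5.61·3.78)/(5.61−3.78) ≈ 11.5879·Δt.
So d_Station 1 = 94.58, d_Station 2 = 141.35, d_Station 3 = 174.86 km.
Circle about each station: (x − 150.2)² + (y − 70.1)² = 94.58²; (x − 45.0)² + (y − 79.0)² = 141.35²; (x − 83.8)² + (y + 189.1)² = 174.86².
Subtracting pairs of circle equations eliminates x²+y² and gives linear equations (the radical axes):
-210.4 x + 17.8 y = -30242.50
-132.8 x − 518.4 y = -6323.44
Solving the 2×2 system: x ≈ 141.7, y ≈ -24.1 km.

141.7 km east, -24.1 km north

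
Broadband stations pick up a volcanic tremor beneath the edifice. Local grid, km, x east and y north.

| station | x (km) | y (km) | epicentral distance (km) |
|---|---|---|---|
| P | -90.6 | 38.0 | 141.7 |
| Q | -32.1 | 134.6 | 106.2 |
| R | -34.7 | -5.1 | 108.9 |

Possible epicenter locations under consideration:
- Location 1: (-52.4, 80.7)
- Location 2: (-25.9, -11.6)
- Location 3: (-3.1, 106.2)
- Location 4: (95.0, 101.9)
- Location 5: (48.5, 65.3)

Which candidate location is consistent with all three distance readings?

For each candidate, compare |candidate − station| to the reported distance:
Location 1: residuals P 84.4, Q 48.6, R 21.3 → max 84.4 km
Location 2: residuals P 60.2, Q 40.1, R 98.0 → max 98.0 km
Location 3: residuals P 30.8, Q 65.6, R 6.8 → max 65.6 km
Location 4: residuals P 54.6, Q 25.0, R 59.2 → max 59.2 km
Location 5: residuals P 0.1, Q 0.1, R 0.1 → max 0.1 km
Only Location 5 has all residuals ≈ 0.

Location 5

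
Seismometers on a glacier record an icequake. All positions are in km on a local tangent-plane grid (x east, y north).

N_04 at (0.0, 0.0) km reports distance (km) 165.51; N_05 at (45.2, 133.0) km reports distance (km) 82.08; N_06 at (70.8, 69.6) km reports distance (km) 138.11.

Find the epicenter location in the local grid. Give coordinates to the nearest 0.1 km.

-31.4 km east, 162.5 km north

Circle about each station: x² + y² = 165.51²; (x − 45.2)² + (y − 133.0)² = 82.08²; (x − 70.8)² + (y − 69.6)² = 138.11².
Subtracting pairs of circle equations eliminates x²+y² and gives linear equations (the radical axes):
90.4 x + 266.0 y = 40388.47
141.6 x + 139.2 y = 18175.99
Solving the 2×2 system: x ≈ -31.4, y ≈ 162.5 km.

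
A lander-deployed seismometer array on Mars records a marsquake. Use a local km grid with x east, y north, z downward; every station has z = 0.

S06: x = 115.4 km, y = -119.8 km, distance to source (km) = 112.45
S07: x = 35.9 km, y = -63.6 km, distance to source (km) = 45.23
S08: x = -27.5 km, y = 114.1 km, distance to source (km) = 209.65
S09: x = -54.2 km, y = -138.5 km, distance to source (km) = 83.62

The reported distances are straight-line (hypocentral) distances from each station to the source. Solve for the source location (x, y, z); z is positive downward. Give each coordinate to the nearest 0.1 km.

Each station gives a sphere (x−x_i)² + (y−y_i)² + z² = d_i² (stations at z=0).
Subtracting the S06 sphere from S07 and S08: z² cancels, leaving linear equations in x and y:
-159.0 x + 112.4 y = -11736.18
-285.8 x + 467.8 y = -45202.26
Solving: x ≈ 9.690, y ≈ -90.707 km (keep extra digits for the depth step; rounded: 9.7, -90.7).
Then from the S06 sphere: z² = 112.45² − (x − 115.4)² − (y + 119.8)² with x = 9.690, y = -90.707, so z ≈ 24.980 ≈ 25.0 km.

(9.7, -90.7, 25.0)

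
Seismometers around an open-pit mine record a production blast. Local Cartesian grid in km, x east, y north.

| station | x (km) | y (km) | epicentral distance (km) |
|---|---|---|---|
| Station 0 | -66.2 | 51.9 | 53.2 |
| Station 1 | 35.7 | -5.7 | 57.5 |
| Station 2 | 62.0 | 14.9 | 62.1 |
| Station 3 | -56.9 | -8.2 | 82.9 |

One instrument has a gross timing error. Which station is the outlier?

Station 0

Solve using three stations at a time. Using Station 1, Station 2, Station 3 (subtract circle equations pairwise → linear system) gives (x, y) ≈ (7.3, 44.3).
Distances from that point to each station vs reported:
  Station 0: calculated 73.9 vs reported 53.2 → residual 20.7 km
  Station 1: calculated 57.5 vs reported 57.5 → residual 0.0 km
  Station 2: calculated 62.1 vs reported 62.1 → residual 0.0 km
  Station 3: calculated 82.9 vs reported 82.9 → residual 0.0 km
Station 1, Station 2, Station 3 are mutually consistent (residuals ≈ 0); Station 0 is off by 20.7 km.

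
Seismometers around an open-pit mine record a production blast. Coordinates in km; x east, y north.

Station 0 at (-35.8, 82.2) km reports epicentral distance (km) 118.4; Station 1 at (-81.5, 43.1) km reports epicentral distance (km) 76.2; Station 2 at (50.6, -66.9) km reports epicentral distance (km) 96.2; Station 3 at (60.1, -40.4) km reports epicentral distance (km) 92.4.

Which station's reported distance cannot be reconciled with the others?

Solve using three stations at a time. Using Station 1, Station 2, Station 3 (subtract circle equations pairwise → linear system) gives (x, y) ≈ (-27.3, -10.5).
Distances from that point to each station vs reported:
  Station 0: calculated 93.1 vs reported 118.4 → residual 25.3 km
  Station 1: calculated 76.2 vs reported 76.2 → residual 0.0 km
  Station 2: calculated 96.2 vs reported 96.2 → residual 0.0 km
  Station 3: calculated 92.4 vs reported 92.4 → residual 0.0 km
Station 1, Station 2, Station 3 are mutually consistent (residuals ≈ 0); Station 0 is off by 25.3 km.

Station 0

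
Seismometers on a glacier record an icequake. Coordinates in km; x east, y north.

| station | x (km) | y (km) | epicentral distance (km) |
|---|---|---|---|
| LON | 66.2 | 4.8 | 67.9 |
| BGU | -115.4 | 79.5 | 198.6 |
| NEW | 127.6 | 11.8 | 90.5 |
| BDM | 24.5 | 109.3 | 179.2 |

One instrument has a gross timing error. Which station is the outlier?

Solve using three stations at a time. Using LON, NEW, BDM (subtract circle equations pairwise → linear system) gives (x, y) ≈ (75.8, -62.4).
Distances from that point to each station vs reported:
  LON: calculated 67.9 vs reported 67.9 → residual 0.0 km
  BGU: calculated 238.1 vs reported 198.6 → residual 39.5 km
  NEW: calculated 90.5 vs reported 90.5 → residual 0.0 km
  BDM: calculated 179.2 vs reported 179.2 → residual 0.0 km
LON, NEW, BDM are mutually consistent (residuals ≈ 0); BGU is off by 39.5 km.

BGU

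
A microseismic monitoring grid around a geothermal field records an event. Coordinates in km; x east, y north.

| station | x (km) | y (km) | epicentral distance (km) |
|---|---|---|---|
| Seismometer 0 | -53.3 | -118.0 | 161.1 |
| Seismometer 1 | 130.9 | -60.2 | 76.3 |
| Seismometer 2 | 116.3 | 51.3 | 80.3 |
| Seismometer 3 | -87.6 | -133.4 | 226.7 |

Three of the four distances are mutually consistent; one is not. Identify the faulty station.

Seismometer 3

Solve using three stations at a time. Using Seismometer 0, Seismometer 1, Seismometer 2 (subtract circle equations pairwise → linear system) gives (x, y) ≈ (70.0, -14.3).
Distances from that point to each station vs reported:
  Seismometer 0: calculated 161.1 vs reported 161.1 → residual 0.0 km
  Seismometer 1: calculated 76.3 vs reported 76.3 → residual 0.0 km
  Seismometer 2: calculated 80.3 vs reported 80.3 → residual 0.0 km
  Seismometer 3: calculated 197.5 vs reported 226.7 → residual 29.2 km
Seismometer 0, Seismometer 1, Seismometer 2 are mutually consistent (residuals ≈ 0); Seismometer 3 is off by 29.2 km.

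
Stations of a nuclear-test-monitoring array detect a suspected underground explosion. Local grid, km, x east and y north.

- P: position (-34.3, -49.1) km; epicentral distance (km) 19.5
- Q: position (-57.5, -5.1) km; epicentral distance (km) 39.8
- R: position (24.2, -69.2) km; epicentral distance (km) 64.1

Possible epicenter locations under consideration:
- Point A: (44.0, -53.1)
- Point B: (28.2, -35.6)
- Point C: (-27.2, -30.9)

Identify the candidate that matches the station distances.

For each candidate, compare |candidate − station| to the reported distance:
Point A: residuals P 58.9, Q 72.5, R 38.6 → max 72.5 km
Point B: residuals P 44.4, Q 51.2, R 30.3 → max 51.2 km
Point C: residuals P 0.0, Q 0.0, R 0.0 → max 0.0 km
Only Point C has all residuals ≈ 0.

Point C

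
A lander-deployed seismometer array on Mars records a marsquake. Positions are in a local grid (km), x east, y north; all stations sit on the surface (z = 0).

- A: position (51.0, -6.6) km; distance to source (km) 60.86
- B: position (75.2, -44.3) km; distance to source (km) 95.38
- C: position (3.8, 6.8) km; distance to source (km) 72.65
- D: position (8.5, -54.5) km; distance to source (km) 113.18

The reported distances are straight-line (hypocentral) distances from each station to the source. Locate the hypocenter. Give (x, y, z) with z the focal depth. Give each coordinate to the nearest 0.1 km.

(55.8, 41.4, 37.1)

Each station gives a sphere (x−x_i)² + (y−y_i)² + z² = d_i² (stations at z=0).
Subtracting the A sphere from B and C: z² cancels, leaving linear equations in x and y:
48.4 x − 75.4 y = -420.43
-94.4 x + 26.8 y = -4157.96
Solving: x ≈ 55.798, y ≈ 41.393 km (keep extra digits for the depth step; rounded: 55.8, 41.4).
Then from the A sphere: z² = 60.86² − (x − 51.0)² − (y + 6.6)² with x = 55.798, y = 41.393, so z ≈ 37.116 ≈ 37.1 km.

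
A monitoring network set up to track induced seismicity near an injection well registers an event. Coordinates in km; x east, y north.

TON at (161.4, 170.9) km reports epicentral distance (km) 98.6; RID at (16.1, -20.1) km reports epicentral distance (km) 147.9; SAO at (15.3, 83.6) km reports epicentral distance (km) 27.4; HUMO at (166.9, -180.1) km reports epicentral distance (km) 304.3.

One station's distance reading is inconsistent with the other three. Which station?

Solve using three stations at a time. Using TON, RID, HUMO (subtract circle equations pairwise → linear system) gives (x, y) ≈ (82.2, 112.2).
Distances from that point to each station vs reported:
  TON: calculated 98.6 vs reported 98.6 → residual 0.0 km
  RID: calculated 147.9 vs reported 147.9 → residual 0.0 km
  SAO: calculated 72.8 vs reported 27.4 → residual 45.4 km
  HUMO: calculated 304.3 vs reported 304.3 → residual 0.0 km
TON, RID, HUMO are mutually consistent (residuals ≈ 0); SAO is off by 45.4 km.

SAO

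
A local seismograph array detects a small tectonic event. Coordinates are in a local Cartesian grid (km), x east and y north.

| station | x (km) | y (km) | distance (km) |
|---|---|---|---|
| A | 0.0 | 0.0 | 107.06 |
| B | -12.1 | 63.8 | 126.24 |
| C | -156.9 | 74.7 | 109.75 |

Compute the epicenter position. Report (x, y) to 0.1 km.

x ≈ -104.8 km, y ≈ -21.9 km

Circle about each station: x² + y² = 107.06²; (x + 12.1)² + (y − 63.8)² = 126.24²; (x + 156.9)² + (y − 74.7)² = 109.75².
Subtracting the A equation from the B and C equations removes the quadratic terms:
-24.2 x + 127.6 y = -257.84
-313.8 x + 149.4 y = 29614.48
Solving the 2×2 system: x ≈ -104.8, y ≈ -21.9 km.
Check against A (with the unrounded x, y): √(x²+y²) = 107.06 ≈ 107.06 km. ✓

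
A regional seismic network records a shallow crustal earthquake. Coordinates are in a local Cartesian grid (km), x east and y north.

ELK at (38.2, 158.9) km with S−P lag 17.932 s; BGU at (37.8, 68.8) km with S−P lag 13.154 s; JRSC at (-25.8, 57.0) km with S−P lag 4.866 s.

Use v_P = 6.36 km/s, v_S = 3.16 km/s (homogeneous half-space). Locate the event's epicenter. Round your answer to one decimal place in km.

Distance from S−P lag: d = Δt · v_P v_S / (v_P − v_S) = Δt · (6.36·3.16)/(6.36−3.16) ≈ 6.2805·Δt.
So d_ELK = 112.62, d_BGU = 82.61, d_JRSC = 30.56 km.
Circle about each station: (x − 38.2)² + (y − 158.9)² = 112.62²; (x − 37.8)² + (y − 68.8)² = 82.61²; (x + 25.8)² + (y − 57.0)² = 30.56².
Subtracting the ELK equation from the BGU and JRSC equations removes the quadratic terms:
-0.8 x − 180.2 y = -14687.32
-128.0 x − 203.8 y = -11044.46
Solving the 2×2 system: x ≈ -43.8, y ≈ 81.7 km.
Check against ELK (with the unrounded x, y): √((x − 38.2)²+(y − 158.9)²) = 112.62 ≈ 112.62 km. ✓

x ≈ -43.8 km, y ≈ 81.7 km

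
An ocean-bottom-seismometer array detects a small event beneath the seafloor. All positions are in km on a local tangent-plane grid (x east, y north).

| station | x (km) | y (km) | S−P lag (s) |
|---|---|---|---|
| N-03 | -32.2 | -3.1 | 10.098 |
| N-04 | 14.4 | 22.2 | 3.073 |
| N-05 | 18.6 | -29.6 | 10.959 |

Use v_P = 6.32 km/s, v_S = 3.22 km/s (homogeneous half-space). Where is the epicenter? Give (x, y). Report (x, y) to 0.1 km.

x ≈ 16.1 km, y ≈ 42.3 km

Distance from S−P lag: d = Δt · v_P v_S / (v_P − v_S) = Δt · (6.32·3.22)/(6.32−3.22) ≈ 6.5646·Δt.
So d_N-03 = 66.29, d_N-04 = 20.17, d_N-05 = 71.94 km.
Circle about each station: (x + 32.2)² + (y + 3.1)² = 66.29²; (x − 14.4)² + (y − 22.2)² = 20.17²; (x − 18.6)² + (y + 29.6)² = 71.94².
Subtracting pairs of circle equations eliminates x²+y² and gives linear equations (the radical axes):
93.2 x + 50.6 y = 3641.29
101.6 x − 53.0 y = -605.33
Solving the 2×2 system: x ≈ 16.1, y ≈ 42.3 km.
Check against N-03 (with the unrounded x, y): √((x + 32.2)²+(y + 3.1)²) = 66.29 ≈ 66.29 km. ✓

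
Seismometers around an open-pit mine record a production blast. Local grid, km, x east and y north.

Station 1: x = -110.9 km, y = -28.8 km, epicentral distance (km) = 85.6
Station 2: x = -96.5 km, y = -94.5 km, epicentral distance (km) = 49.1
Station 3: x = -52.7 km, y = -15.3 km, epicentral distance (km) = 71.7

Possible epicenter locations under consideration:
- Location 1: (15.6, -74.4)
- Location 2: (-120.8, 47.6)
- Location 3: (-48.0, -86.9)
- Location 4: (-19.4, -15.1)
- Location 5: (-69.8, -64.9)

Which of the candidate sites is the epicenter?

For each candidate, compare |candidate − station| to the reported distance:
Location 1: residuals Station 1 48.9, Station 2 64.8, Station 3 18.6 → max 64.8 km
Location 2: residuals Station 1 8.6, Station 2 95.1, Station 3 21.0 → max 95.1 km
Location 3: residuals Station 1 0.0, Station 2 0.0, Station 3 0.1 → max 0.1 km
Location 4: residuals Station 1 6.9, Station 2 61.6, Station 3 38.4 → max 61.6 km
Location 5: residuals Station 1 30.9, Station 2 9.2, Station 3 19.2 → max 30.9 km
Only Location 3 has all residuals ≈ 0.

Location 3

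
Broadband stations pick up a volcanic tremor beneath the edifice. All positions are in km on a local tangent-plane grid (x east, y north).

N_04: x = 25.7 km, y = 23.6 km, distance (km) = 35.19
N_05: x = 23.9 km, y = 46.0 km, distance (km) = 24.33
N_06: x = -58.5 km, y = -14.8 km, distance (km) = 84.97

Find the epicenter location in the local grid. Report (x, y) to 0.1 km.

-0.4 km east, 47.2 km north

Circle about each station: (x − 25.7)² + (y − 23.6)² = 35.19²; (x − 23.9)² + (y − 46.0)² = 24.33²; (x + 58.5)² + (y + 14.8)² = 84.97².
Subtracting the N_04 equation from the N_05 and N_06 equations removes the quadratic terms:
-3.6 x + 44.8 y = 2116.15
-168.4 x − 76.8 y = -3557.72
Solving the 2×2 system: x ≈ -0.4, y ≈ 47.2 km.
Check against N_04 (with the unrounded x, y): √((x − 25.7)²+(y − 23.6)²) = 35.19 ≈ 35.19 km. ✓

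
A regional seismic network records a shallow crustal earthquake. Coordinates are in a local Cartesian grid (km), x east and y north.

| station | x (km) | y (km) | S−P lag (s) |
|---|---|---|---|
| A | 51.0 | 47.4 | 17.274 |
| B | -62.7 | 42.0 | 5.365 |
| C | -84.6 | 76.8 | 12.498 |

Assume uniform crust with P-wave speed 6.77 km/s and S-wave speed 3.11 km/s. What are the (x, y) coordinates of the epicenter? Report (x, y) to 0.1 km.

x ≈ -43.8 km, y ≈ 17.6 km

Distance from S−P lag: d = Δt · v_P v_S / (v_P − v_S) = Δt · (6.77·3.11)/(6.77−3.11) ≈ 5.7527·Δt.
So d_A = 99.37, d_B = 30.86, d_C = 71.90 km.
Circle about each station: (x − 51.0)² + (y − 47.4)² = 99.37²; (x + 62.7)² + (y − 42.0)² = 30.86²; (x + 84.6)² + (y − 76.8)² = 71.90².
Subtracting the A equation from the B and C equations removes the quadratic terms:
-227.4 x − 10.8 y = 9769.59
-271.2 x + 58.8 y = 12912.43
Solving the 2×2 system: x ≈ -43.8, y ≈ 17.6 km.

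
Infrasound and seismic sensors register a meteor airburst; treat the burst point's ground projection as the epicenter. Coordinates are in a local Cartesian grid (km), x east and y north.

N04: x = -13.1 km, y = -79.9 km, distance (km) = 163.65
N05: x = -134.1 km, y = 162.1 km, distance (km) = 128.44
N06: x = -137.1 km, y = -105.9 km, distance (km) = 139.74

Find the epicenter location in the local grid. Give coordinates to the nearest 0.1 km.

Circle about each station: (x + 13.1)² + (y + 79.9)² = 163.65²; (x + 134.1)² + (y − 162.1)² = 128.44²; (x + 137.1)² + (y + 105.9)² = 139.74².
Subtracting pairs of circle equations eliminates x²+y² and gives linear equations (the radical axes):
-242.0 x + 484.0 y = 47988.09
-248.0 x − 52.0 y = 30709.65
Solving the 2×2 system: x ≈ -130.9, y ≈ 33.7 km.

x ≈ -130.9 km, y ≈ 33.7 km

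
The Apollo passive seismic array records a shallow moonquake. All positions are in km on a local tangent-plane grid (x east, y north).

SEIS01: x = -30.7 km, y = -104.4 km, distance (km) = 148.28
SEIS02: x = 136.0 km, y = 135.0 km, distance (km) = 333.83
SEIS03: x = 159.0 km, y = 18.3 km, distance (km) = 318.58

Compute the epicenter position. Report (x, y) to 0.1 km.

x ≈ -156.5 km, y ≈ -25.9 km

Circle about each station: (x + 30.7)² + (y + 104.4)² = 148.28²; (x − 136.0)² + (y − 135.0)² = 333.83²; (x − 159.0)² + (y − 18.3)² = 318.58².
Subtracting the SEIS01 equation from the SEIS02 and SEIS03 equations removes the quadratic terms:
333.4 x + 478.8 y = -64576.36
379.4 x + 245.4 y = -65732.22
Solving the 2×2 system: x ≈ -156.5, y ≈ -25.9 km.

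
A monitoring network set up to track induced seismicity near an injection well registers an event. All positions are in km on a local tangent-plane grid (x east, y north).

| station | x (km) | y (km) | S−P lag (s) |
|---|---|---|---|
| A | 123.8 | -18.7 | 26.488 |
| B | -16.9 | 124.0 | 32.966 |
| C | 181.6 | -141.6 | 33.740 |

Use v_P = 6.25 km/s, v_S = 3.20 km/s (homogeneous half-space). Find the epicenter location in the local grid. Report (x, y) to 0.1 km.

x ≈ -33.9 km, y ≈ -91.5 km

Distance from S−P lag: d = Δt · v_P v_S / (v_P − v_S) = Δt · (6.25·3.20)/(6.25−3.20) ≈ 6.5574·Δt.
So d_A = 173.69, d_B = 216.17, d_C = 221.25 km.
Circle about each station: (x − 123.8)² + (y + 18.7)² = 173.69²; (x + 16.9)² + (y − 124.0)² = 216.17²; (x − 181.6)² + (y + 141.6)² = 221.25².
Subtracting the A equation from the B and C equations removes the quadratic terms:
-281.4 x + 285.4 y = -16575.77
115.6 x − 245.8 y = 18569.64
Solving the 2×2 system: x ≈ -33.9, y ≈ -91.5 km.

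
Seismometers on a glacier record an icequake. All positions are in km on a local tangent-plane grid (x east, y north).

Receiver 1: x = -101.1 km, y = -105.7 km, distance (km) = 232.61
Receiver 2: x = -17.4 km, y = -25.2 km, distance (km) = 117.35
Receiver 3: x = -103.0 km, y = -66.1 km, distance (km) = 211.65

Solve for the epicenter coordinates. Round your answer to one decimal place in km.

(79.9, 40.4)

Circle about each station: (x + 101.1)² + (y + 105.7)² = 232.61²; (x + 17.4)² + (y + 25.2)² = 117.35²; (x + 103.0)² + (y + 66.1)² = 211.65².
Subtracting the Receiver 1 equation from the Receiver 2 and Receiver 3 equations removes the quadratic terms:
167.4 x + 161.0 y = 19880.49
-3.8 x + 79.2 y = 2896.20
Solving the 2×2 system: x ≈ 79.9, y ≈ 40.4 km.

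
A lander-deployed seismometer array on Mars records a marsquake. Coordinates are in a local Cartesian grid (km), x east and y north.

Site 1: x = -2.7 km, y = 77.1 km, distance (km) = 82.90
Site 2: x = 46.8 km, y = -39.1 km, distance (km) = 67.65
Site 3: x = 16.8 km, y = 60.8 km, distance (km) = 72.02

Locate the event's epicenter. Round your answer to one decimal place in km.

Circle about each station: (x + 2.7)² + (y − 77.1)² = 82.90²; (x − 46.8)² + (y + 39.1)² = 67.65²; (x − 16.8)² + (y − 60.8)² = 72.02².
Subtracting the Site 1 equation from the Site 2 and Site 3 equations removes the quadratic terms:
99.0 x − 232.4 y = 63.24
39.0 x − 32.6 y = -287.29
Solving the 2×2 system: x ≈ -11.8, y ≈ -5.3 km.

(-11.8, -5.3)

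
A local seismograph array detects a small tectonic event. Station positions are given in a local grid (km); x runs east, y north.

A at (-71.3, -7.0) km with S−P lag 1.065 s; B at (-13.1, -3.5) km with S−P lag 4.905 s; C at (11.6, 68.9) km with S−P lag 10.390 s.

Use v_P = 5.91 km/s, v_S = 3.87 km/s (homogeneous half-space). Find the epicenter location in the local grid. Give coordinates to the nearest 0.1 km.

Distance from S−P lag: d = Δt · v_P v_S / (v_P − v_S) = Δt · (5.91·3.87)/(5.91−3.87) ≈ 11.2116·Δt.
So d_A = 11.94, d_B = 54.99, d_C = 116.49 km.
Circle about each station: (x + 71.3)² + (y + 7.0)² = 11.94²; (x + 13.1)² + (y + 3.5)² = 54.99²; (x − 11.6)² + (y − 68.9)² = 116.49².
Subtracting pairs of circle equations eliminates x²+y² and gives linear equations (the radical axes):
116.4 x + 7.0 y = -7830.17
165.8 x + 151.8 y = -13678.28
Solving the 2×2 system: x ≈ -66.2, y ≈ -17.8 km.

x ≈ -66.2 km, y ≈ -17.8 km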